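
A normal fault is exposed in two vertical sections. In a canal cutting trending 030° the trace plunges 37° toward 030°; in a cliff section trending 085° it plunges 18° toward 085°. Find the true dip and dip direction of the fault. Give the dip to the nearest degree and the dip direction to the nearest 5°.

true dip 37°, dip direction 020°

Each apparent-dip line lies in the plane. As unit vectors (x east, y north, z up), v₁ plunges 37°→030° and v₂ plunges 18°→085°.
The plane normal is n = v₁ × v₂ ∝ (0.164, 0.447, 0.622).
tan δ = √(n_x²+n_y²)/n_z = 0.476/0.622, so δ = 37.4°.
Dip direction = azimuth of (n_x, n_y) = atan2(0.164, 0.447) = 20°.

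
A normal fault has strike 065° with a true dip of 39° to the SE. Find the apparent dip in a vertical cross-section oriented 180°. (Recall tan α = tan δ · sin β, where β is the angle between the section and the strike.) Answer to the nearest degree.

36°

The section lies 65° from the strike.
tan(apparent dip) = tan 39° · sin 65° = 0.7339
apparent dip = arctan 0.7339 = 36.28°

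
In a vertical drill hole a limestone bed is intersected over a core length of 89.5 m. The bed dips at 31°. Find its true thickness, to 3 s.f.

76.7 m

True thickness t = h · cos(dip) = 89.5 × cos 31°
t = 89.5 × 0.8572 = 76.716 m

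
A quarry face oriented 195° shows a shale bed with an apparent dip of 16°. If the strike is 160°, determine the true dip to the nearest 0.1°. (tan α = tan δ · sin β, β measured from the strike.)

26.6°

β = acute angle between strike 160° and section 195° = 35°.
tan δ = tan α / sin β = tan 16° / sin 35° = 0.2867 / 0.5736 = 0.4999
true dip = arctan 0.4999 = 26.56°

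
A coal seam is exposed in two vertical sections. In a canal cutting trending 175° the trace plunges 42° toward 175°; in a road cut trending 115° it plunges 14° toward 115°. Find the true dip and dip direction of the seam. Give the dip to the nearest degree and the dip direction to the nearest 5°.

The two traces are lines in the plane: v₁ = (sin 175°·cos 42°, cos 175°·cos 42°, −sin 42°), v₂ = (sin 115°·cos 14°, cos 115°·cos 14°, −sin 14°).
The plane normal is n = v₁ × v₂ ∝ (-0.095, -0.573, 0.624).
True dip = arccos(n_z / |n|) = arccos(0.7323) = 42.9°.
Dip direction = azimuth of (n_x, n_y) = atan2(-0.095, -0.573) = 189°.

true dip 43°, dip direction 190°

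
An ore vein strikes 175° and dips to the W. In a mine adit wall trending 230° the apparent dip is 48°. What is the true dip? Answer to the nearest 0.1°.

53.6°

β = acute angle between strike 175° and section 230° = 55°.
tan δ = tan α / sin β = tan 48° / sin 55° = 1.1106 / 0.8192 = 1.3558
δ = arctan(1.3558) = 53.59°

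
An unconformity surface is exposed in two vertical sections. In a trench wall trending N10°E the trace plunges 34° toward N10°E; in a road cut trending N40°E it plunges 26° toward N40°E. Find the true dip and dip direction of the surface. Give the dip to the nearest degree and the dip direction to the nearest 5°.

true dip 35°, dip direction 355°

Represent each trace as a vector plunging at its apparent dip toward its trend (east-north-up frame): v₁ = (0.144, 0.816, -0.559), v₂ = (0.578, 0.689, -0.438).
Cross product v₁ × v₂ gives the pole to the plane: n ∝ (-0.027, 0.260, 0.373).
tan δ = √(n_x²+n_y²)/n_z = 0.261/0.373, so δ = 35.1°.
The horizontal component of n points toward azimuth atan2(n_x, n_y) = 354°, the dip direction.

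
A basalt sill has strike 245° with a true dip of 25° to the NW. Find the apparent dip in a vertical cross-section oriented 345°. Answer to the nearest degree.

25°

The strike is 245° and the section trends 345°; the acute angle between them is β = 80°.
tan(apparent dip) = tan 25° · sin 80° = 0.4592
apparent dip = arctan 0.4592 = 24.67°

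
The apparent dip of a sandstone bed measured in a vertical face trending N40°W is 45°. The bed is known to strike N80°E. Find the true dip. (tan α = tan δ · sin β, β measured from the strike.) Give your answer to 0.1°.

β = acute angle between strike N80°E and section N40°W = 60°.
tan(true dip) = tan 45° / sin 60° = 1.1547
δ = arctan(1.1547) = 49.11°

49.1°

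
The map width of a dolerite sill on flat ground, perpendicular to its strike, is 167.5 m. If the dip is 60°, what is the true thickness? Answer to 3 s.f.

True thickness t = w · sin(dip) = 167.5 × sin 60°
t = 167.5 × 0.8660 = 145.059 m

145 m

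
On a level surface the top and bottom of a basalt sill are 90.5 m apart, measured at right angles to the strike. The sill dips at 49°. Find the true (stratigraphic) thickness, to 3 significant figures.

68.3 m

True thickness t = w · sin(dip) = 90.5 × sin 49°
t = 90.5 × 0.7547 = 68.301 m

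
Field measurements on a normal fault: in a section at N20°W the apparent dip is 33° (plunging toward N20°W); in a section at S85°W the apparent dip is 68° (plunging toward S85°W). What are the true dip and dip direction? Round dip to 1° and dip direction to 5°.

Represent each trace as a vector plunging at its apparent dip toward its trend (east-north-up frame): v₁ = (-0.287, 0.788, -0.545), v₂ = (-0.373, -0.033, -0.927).
Cross product v₁ × v₂ gives the pole to the plane: n ∝ (-0.748, -0.063, 0.303).
True dip = arccos(n_z / |n|) = arccos(0.3746) = 68.0°.
Dip direction = azimuth of (n_x, n_y) = atan2(-0.748, -0.063) = 265°.

true dip 68°, dip direction 265°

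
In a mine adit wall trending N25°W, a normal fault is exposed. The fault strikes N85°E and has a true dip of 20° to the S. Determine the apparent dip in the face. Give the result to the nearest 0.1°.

18.9°

Angle between strike (N85°E) and section (N25°W): β = 70°.
tan α = tan 20° × sin 70° = 0.3640 × 0.9397 = 0.3420
α = arctan(0.3420) = 18.88°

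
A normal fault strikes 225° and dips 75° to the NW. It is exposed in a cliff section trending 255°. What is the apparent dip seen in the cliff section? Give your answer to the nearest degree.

62°

The section lies 30° from the strike.
tan(apparent dip) = tan 75° · sin 30° = 1.8660
α = arctan(1.8660) = 61.81°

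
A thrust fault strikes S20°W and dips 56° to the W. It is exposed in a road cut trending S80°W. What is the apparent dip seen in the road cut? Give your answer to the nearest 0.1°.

The section lies 60° from the strike.
tan(apparent dip) = tan 56° · sin 60° = 1.2839
α = arctan(1.2839) = 52.09°

52.1°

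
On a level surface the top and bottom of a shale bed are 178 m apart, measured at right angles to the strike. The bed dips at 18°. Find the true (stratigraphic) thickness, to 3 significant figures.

55.0 m

True thickness t = w · sin(dip) = 178 × sin 18°
t = 178 × 0.3090 = 55.005 m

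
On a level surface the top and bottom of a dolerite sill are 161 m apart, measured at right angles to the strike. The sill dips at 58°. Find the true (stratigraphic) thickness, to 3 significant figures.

137 m

True thickness t = w · sin(dip) = 161 × sin 58°
t = 161 × 0.8480 = 136.536 m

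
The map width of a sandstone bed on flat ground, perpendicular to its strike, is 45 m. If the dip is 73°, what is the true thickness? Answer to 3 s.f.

True thickness t = w · sin(dip) = 45 × sin 73°
t = 45 × 0.9563 = 43.034 m

43.0 m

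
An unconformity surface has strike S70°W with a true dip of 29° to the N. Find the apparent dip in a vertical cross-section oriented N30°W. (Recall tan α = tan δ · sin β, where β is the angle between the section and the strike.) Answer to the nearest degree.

The strike is S70°W and the section trends N30°W; the acute angle between them is β = 80°.
tan(apparent dip) = tan 29° · sin 80° = 0.5459
α = arctan(0.5459) = 28.63°

29°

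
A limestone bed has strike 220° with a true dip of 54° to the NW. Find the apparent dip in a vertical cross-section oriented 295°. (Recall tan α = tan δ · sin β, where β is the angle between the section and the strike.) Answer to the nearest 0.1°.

The strike is 220° and the section trends 295°; the acute angle between them is β = 75°.
tan(apparent dip) = tan 54° · sin 75° = 1.3295
apparent dip = arctan 1.3295 = 53.05°

53.1°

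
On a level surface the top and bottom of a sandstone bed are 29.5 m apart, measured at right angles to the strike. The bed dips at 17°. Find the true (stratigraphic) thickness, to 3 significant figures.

8.62 m

True thickness t = w · sin(dip) = 29.5 × sin 17°
t = 29.5 × 0.2924 = 8.625 m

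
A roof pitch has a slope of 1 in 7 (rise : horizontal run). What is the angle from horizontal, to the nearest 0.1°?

tan θ = 1/7 = 0.1429
θ = arctan(0.1429) = 8.13°

8.1°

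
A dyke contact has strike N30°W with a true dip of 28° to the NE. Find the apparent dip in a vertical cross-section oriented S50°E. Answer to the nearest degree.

10°

The section lies 20° from the strike.
tan(apparent dip) = tan 28° · sin 20° = 0.1819
apparent dip = arctan 0.1819 = 10.31°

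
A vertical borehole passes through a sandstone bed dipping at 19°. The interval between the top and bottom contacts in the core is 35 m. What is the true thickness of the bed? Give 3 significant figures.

33.1 m

True thickness t = h · cos(dip) = 35 × cos 19°
t = 35 × 0.9455 = 33.093 m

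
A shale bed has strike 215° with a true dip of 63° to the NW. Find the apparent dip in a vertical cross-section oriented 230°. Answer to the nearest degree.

Angle between strike (215°) and section (230°): β = 15°.
tan α = tan 63° × sin 15° = 1.9626 × 0.2588 = 0.5080
apparent dip = arctan 0.5080 = 26.93°

27°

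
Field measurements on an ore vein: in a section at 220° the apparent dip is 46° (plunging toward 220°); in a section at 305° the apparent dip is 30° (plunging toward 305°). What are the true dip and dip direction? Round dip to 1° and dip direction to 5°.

The two traces are lines in the plane: v₁ = (sin 220°·cos 46°, cos 220°·cos 46°, −sin 46°), v₂ = (sin 305°·cos 30°, cos 305°·cos 30°, −sin 30°).
Cross product v₁ × v₂ gives the pole to the plane: n ∝ (-0.623, -0.287, 0.599).
tan δ = √(n_x²+n_y²)/n_z = 0.686/0.599, so δ = 48.9°.
The horizontal component of n points toward azimuth atan2(n_x, n_y) = 245°, the dip direction.

true dip 49°, dip direction 245°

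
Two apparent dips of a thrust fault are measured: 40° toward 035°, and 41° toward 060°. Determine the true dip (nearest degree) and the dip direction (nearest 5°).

Each apparent-dip line lies in the plane. As unit vectors (x east, y north, z up), v₁ plunges 40°→035° and v₂ plunges 41°→060°.
Cross product v₁ × v₂ gives the pole to the plane: n ∝ (0.169, 0.132, 0.244).
tan δ = √(n_x²+n_y²)/n_z = 0.214/0.244, so δ = 41.3°.
Dip direction = azimuth of (n_x, n_y) = atan2(0.169, 0.132) = 52°.

true dip 41°, dip direction 050°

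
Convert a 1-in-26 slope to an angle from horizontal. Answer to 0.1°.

2.2°

tan θ = 1/26 = 0.0385
θ = arctan(0.0385) = 2.20°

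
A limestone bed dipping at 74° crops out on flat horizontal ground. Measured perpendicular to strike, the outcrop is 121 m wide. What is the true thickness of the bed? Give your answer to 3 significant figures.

True thickness t = w · sin(dip) = 121 × sin 74°
t = 121 × 0.9613 = 116.313 m

116 m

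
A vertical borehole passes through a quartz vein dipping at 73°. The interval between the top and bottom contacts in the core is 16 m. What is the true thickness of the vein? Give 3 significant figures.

True thickness t = h · cos(dip) = 16 × cos 73°
t = 16 × 0.2924 = 4.678 m

4.68 m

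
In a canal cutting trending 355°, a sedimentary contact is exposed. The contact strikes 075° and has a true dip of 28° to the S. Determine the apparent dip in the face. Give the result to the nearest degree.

28°

The strike is 075° and the section trends 355°; the acute angle between them is β = 80°.
tan α = tan 28° × sin 80° = 0.5317 × 0.9848 = 0.5236
α = arctan(0.5236) = 27.64°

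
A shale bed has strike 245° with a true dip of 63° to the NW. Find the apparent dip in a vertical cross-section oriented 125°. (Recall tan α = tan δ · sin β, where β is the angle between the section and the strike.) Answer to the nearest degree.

60°

The strike is 245° and the section trends 125°; the acute angle between them is β = 60°.
tan α = tan 63° × sin 60° = 1.9626 × 0.8660 = 1.6997
apparent dip = arctan 1.6997 = 59.53°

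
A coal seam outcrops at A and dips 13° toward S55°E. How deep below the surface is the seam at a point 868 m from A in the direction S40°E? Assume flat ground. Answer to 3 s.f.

The hole lies 15° from the dip direction, so the down-dip offset is 868 × cos 15° = 838.42 m.
Depth = down-dip offset × tan(dip) = 838.42 × tan 13° = 838.42 × 0.2309
Depth = 193.57 m

194 m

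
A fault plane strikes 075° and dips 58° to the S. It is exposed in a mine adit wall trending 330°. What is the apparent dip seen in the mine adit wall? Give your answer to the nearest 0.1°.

Angle between strike (075°) and section (330°): β = 75°.
tan(apparent dip) = tan 58° · sin 75° = 1.5458
α = arctan(1.5458) = 57.10°

57.1°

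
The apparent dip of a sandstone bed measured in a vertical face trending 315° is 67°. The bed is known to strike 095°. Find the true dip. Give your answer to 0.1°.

β = acute angle between strike 095° and section 315° = 40°.
tan(true dip) = tan 67° / sin 40° = 3.6651
δ = arctan(3.6651) = 74.74°

74.7°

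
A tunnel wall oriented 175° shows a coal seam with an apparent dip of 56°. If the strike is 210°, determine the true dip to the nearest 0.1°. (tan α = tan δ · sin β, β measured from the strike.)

The section is 35° from the strike.
tan(true dip) = tan 56° / sin 35° = 2.5848
δ = arctan(2.5848) = 68.85°

68.8°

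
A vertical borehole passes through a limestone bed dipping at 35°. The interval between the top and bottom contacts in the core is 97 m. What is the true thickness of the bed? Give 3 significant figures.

True thickness t = h · cos(dip) = 97 × cos 35°
t = 97 × 0.8192 = 79.458 m

79.5 m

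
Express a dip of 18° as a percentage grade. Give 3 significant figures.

grade % = 100 × tan 18° = 100 × 0.3249

32.5%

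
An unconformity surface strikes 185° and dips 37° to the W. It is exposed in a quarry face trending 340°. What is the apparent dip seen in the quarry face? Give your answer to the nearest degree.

The strike is 185° and the section trends 340°; the acute angle between them is β = 25°.
tan α = tan 37° × sin 25° = 0.7536 × 0.4226 = 0.3185
α = arctan(0.3185) = 17.66°

18°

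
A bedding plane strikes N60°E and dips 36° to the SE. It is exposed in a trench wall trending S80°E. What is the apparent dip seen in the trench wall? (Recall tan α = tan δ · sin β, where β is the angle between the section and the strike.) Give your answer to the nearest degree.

25°

The section lies 40° from the strike.
tan(apparent dip) = tan 36° · sin 40° = 0.4670
apparent dip = arctan 0.4670 = 25.03°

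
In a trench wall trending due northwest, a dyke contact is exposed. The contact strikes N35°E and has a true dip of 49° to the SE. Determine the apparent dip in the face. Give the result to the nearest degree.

The strike is N35°E and the section trends due northwest; the acute angle between them is β = 80°.
tan(apparent dip) = tan 49° · sin 80° = 1.1329
α = arctan(1.1329) = 48.57°

49°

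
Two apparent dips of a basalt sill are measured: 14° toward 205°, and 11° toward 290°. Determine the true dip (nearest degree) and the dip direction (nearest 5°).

Each apparent-dip line lies in the plane. As unit vectors (x east, y north, z up), v₁ plunges 14°→205° and v₂ plunges 11°→290°.
n = v₁ × v₂ = (-0.249, -0.145, 0.949) (taken with n_z > 0).
tan δ = √(n_x²+n_y²)/n_z = 0.288/0.949, so δ = 16.9°.
Dip direction = azimuth of (n_x, n_y) = atan2(-0.249, -0.145) = 240°.

true dip 17°, dip direction 240°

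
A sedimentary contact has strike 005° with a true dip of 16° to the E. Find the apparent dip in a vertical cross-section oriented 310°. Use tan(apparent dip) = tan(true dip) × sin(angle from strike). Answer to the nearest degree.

13°

The strike is 005° and the section trends 310°; the acute angle between them is β = 55°.
tan α = tan 16° × sin 55° = 0.2867 × 0.8192 = 0.2349
α = arctan(0.2349) = 13.22°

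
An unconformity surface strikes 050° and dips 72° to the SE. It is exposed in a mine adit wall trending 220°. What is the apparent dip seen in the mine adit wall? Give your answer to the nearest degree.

The section lies 10° from the strike.
tan α = tan 72° × sin 10° = 3.0777 × 0.1736 = 0.5344
apparent dip = arctan 0.5344 = 28.12°

28°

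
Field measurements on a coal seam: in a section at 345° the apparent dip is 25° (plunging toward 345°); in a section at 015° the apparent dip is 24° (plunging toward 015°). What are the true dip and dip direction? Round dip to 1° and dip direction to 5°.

true dip 25°, dip direction 355°

Represent each trace as a vector plunging at its apparent dip toward its trend (east-north-up frame): v₁ = (-0.235, 0.875, -0.423), v₂ = (0.236, 0.882, -0.407).
n = v₁ × v₂ = (-0.017, 0.195, 0.414) (taken with n_z > 0).
Dip δ = arctan(|n_h|/n_z) = arctan(0.196/0.414) = 25.3°.
Dip direction = azimuth of (n_x, n_y) = atan2(-0.017, 0.195) = 355°.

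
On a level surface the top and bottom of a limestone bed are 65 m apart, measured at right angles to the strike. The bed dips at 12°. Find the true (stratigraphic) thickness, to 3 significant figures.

True thickness t = w · sin(dip) = 65 × sin 12°
t = 65 × 0.2079 = 13.514 m

13.5 m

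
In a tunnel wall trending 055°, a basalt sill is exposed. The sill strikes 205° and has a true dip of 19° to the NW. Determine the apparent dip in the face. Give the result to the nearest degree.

The strike is 205° and the section trends 055°; the acute angle between them is β = 30°.
tan(apparent dip) = tan 19° · sin 30° = 0.1722
α = arctan(0.1722) = 9.77°

10°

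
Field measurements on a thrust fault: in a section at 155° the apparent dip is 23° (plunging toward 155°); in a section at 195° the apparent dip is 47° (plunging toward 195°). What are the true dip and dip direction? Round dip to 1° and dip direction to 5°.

Each apparent-dip line lies in the plane. As unit vectors (x east, y north, z up), v₁ plunges 23°→155° and v₂ plunges 47°→195°.
Cross product v₁ × v₂ gives the pole to the plane: n ∝ (-0.353, -0.353, 0.404).
tan δ = √(n_x²+n_y²)/n_z = 0.499/0.404, so δ = 51.1°.
Dip direction = azimuth of (n_x, n_y) = atan2(-0.353, -0.353) = 225°.

true dip 51°, dip direction 225°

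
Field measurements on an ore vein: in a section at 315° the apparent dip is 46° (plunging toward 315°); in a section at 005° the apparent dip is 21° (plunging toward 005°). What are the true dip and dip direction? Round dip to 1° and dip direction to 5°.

true dip 48°, dip direction 295°

The two traces are lines in the plane: v₁ = (sin 315°·cos 46°, cos 315°·cos 46°, −sin 46°), v₂ = (sin 5°·cos 21°, cos 5°·cos 21°, −sin 21°).
n = v₁ × v₂ = (-0.493, 0.235, 0.497) (taken with n_z > 0).
tan δ = √(n_x²+n_y²)/n_z = 0.546/0.497, so δ = 47.7°.
Dip direction = azimuth of (n_x, n_y) = atan2(-0.493, 0.235) = 295°.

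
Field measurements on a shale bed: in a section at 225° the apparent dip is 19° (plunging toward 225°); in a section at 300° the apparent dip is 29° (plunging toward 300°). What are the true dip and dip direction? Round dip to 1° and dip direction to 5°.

true dip 31°, dip direction 280°

Each apparent-dip line lies in the plane. As unit vectors (x east, y north, z up), v₁ plunges 19°→225° and v₂ plunges 29°→300°.
Cross product v₁ × v₂ gives the pole to the plane: n ∝ (-0.467, 0.078, 0.799).
True dip = arccos(n_z / |n|) = arccos(0.8605) = 30.6°.
The horizontal component of n points toward azimuth atan2(n_x, n_y) = 279°, the dip direction.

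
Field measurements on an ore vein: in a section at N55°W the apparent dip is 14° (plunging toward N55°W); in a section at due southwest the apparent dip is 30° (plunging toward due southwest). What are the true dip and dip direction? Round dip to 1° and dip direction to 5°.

Each apparent-dip line lies in the plane. As unit vectors (x east, y north, z up), v₁ plunges 14°→N55°W and v₂ plunges 30°→due southwest.
The plane normal is n = v₁ × v₂ ∝ (-0.426, -0.249, 0.828).
Dip δ = arctan(|n_h|/n_z) = arctan(0.494/0.828) = 30.8°.
Dip direction = azimuth of (n_x, n_y) = atan2(-0.426, -0.249) = 240°.

true dip 31°, dip direction 240°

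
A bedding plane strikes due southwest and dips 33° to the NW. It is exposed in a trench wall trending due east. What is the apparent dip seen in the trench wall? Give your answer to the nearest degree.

The strike is due southwest and the section trends due east; the acute angle between them is β = 45°.
tan(apparent dip) = tan 33° · sin 45° = 0.4592
apparent dip = arctan 0.4592 = 24.66°

25°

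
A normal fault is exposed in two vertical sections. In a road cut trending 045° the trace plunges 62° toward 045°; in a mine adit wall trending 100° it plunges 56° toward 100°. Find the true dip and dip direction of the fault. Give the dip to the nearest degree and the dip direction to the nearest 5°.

Each apparent-dip line lies in the plane. As unit vectors (x east, y north, z up), v₁ plunges 62°→045° and v₂ plunges 56°→100°.
n = v₁ × v₂ = (0.361, 0.211, 0.215) (taken with n_z > 0).
Dip δ = arctan(|n_h|/n_z) = arctan(0.418/0.215) = 62.8°.
Dip direction = atan2(0.361, 0.211) = 60° (azimuth of n's horizontal projection).

true dip 63°, dip direction 060°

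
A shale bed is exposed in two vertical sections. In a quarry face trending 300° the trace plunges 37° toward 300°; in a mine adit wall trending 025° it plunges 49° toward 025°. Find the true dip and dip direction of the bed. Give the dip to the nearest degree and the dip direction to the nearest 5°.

The two traces are lines in the plane: v₁ = (sin 300°·cos 37°, cos 300°·cos 37°, −sin 37°), v₂ = (sin 25°·cos 49°, cos 25°·cos 49°, −sin 49°).
Cross product v₁ × v₂ gives the pole to the plane: n ∝ (-0.056, 0.689, 0.522).
tan δ = √(n_x²+n_y²)/n_z = 0.691/0.522, so δ = 52.9°.
Dip direction = azimuth of (n_x, n_y) = atan2(-0.056, 0.689) = 355°.

true dip 53°, dip direction 355°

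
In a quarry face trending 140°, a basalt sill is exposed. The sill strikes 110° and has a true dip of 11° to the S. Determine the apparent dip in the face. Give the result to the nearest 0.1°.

5.6°

The strike is 110° and the section trends 140°; the acute angle between them is β = 30°.
tan α = tan 11° × sin 30° = 0.1944 × 0.5000 = 0.0972
apparent dip = arctan 0.0972 = 5.55°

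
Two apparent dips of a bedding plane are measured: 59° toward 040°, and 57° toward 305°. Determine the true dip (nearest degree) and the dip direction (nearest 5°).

The two traces are lines in the plane: v₁ = (sin 40°·cos 59°, cos 40°·cos 59°, −sin 59°), v₂ = (sin 305°·cos 57°, cos 305°·cos 57°, −sin 57°).
n = v₁ × v₂ = (-0.063, 0.660, 0.279) (taken with n_z > 0).
tan δ = √(n_x²+n_y²)/n_z = 0.663/0.279, so δ = 67.1°.
The horizontal component of n points toward azimuth atan2(n_x, n_y) = 355°, the dip direction.

true dip 67°, dip direction 355°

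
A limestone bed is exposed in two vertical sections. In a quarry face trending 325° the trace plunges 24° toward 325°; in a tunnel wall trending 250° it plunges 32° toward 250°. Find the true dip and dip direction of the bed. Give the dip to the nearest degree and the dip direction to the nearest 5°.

true dip 35°, dip direction 275°

Represent each trace as a vector plunging at its apparent dip toward its trend (east-north-up frame): v₁ = (-0.524, 0.748, -0.407), v₂ = (-0.797, -0.290, -0.530).
The plane normal is n = v₁ × v₂ ∝ (-0.515, 0.046, 0.748).
tan δ = √(n_x²+n_y²)/n_z = 0.517/0.748, so δ = 34.6°.
Dip direction = azimuth of (n_x, n_y) = atan2(-0.515, 0.046) = 275°.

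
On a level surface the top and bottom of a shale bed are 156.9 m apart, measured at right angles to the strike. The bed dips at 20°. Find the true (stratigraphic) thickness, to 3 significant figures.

True thickness t = w · sin(dip) = 156.9 × sin 20°
t = 156.9 × 0.3420 = 53.663 m

53.7 m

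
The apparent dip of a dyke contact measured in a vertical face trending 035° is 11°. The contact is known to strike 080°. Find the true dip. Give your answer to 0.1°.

15.4°

β = acute angle between strike 080° and section 035° = 45°.
tan(true dip) = tan 11° / sin 45° = 0.2749
true dip = arctan 0.2749 = 15.37°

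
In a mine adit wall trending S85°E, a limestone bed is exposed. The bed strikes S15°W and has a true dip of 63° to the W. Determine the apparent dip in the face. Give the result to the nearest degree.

63°

The section lies 80° from the strike.
tan α = tan 63° × sin 80° = 1.9626 × 0.9848 = 1.9328
apparent dip = arctan 1.9328 = 62.64°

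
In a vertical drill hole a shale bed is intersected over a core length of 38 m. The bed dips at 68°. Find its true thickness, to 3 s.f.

14.2 m

True thickness t = h · cos(dip) = 38 × cos 68°
t = 38 × 0.3746 = 14.235 m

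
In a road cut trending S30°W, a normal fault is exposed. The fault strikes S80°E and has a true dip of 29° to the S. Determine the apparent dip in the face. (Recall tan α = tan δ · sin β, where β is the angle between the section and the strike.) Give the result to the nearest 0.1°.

27.5°

The strike is S80°E and the section trends S30°W; the acute angle between them is β = 70°.
tan α = tan 29° × sin 70° = 0.5543 × 0.9397 = 0.5209
α = arctan(0.5209) = 27.51°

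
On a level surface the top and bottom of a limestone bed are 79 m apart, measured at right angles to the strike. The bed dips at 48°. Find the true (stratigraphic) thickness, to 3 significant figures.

True thickness t = w · sin(dip) = 79 × sin 48°
t = 79 × 0.7431 = 58.708 m

58.7 m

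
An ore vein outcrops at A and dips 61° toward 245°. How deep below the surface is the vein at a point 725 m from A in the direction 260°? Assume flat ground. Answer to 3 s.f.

The hole lies 15° from the dip direction, so the down-dip offset is 725 × cos 15° = 700.30 m.
Depth = down-dip offset × tan(dip) = 700.30 × tan 61° = 700.30 × 1.8040
Depth = 1263.37 m

1260 m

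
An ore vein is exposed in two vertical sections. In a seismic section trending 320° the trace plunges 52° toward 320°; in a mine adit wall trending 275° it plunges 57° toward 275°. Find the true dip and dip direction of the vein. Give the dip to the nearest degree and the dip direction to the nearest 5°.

true dip 57°, dip direction 285°

The two traces are lines in the plane: v₁ = (sin 320°·cos 52°, cos 320°·cos 52°, −sin 52°), v₂ = (sin 275°·cos 57°, cos 275°·cos 57°, −sin 57°).
The plane normal is n = v₁ × v₂ ∝ (-0.358, 0.096, 0.237).
Dip δ = arctan(|n_h|/n_z) = arctan(0.371/0.237) = 57.4°.
Dip direction = azimuth of (n_x, n_y) = atan2(-0.358, 0.096) = 285°.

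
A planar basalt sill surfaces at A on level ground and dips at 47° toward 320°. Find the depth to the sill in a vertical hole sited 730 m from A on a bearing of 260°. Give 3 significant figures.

391 m

The hole lies 60° from the dip direction, so the down-dip offset is 730 × cos 60° = 365.00 m.
Depth = down-dip offset × tan(dip) = 365.00 × tan 47° = 365.00 × 1.0724
Depth = 391.41 m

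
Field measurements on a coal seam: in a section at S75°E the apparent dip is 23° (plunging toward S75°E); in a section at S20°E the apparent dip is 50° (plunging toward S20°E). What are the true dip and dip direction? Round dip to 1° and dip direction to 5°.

true dip 51°, dip direction 175°

Each apparent-dip line lies in the plane. As unit vectors (x east, y north, z up), v₁ plunges 23°→S75°E and v₂ plunges 50°→S20°E.
n = v₁ × v₂ = (0.054, -0.595, 0.485) (taken with n_z > 0).
tan δ = √(n_x²+n_y²)/n_z = 0.598/0.485, so δ = 51.0°.
Dip direction = atan2(0.054, -0.595) = 175° (azimuth of n's horizontal projection).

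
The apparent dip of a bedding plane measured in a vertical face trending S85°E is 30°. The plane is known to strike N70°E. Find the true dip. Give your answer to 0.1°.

53.8°

The section is 25° from the strike.
tan δ = tan α / sin β = tan 30° / sin 25° = 0.5774 / 0.4226 = 1.3661
true dip = arctan 1.3661 = 53.80°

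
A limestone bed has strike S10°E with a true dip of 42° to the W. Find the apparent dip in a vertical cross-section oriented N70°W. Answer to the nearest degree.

38°

Angle between strike (S10°E) and section (N70°W): β = 60°.
tan α = tan 42° × sin 60° = 0.9004 × 0.8660 = 0.7798
α = arctan(0.7798) = 37.95°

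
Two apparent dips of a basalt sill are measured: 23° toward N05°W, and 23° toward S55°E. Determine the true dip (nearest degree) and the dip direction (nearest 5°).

Each apparent-dip line lies in the plane. As unit vectors (x east, y north, z up), v₁ plunges 23°→N05°W and v₂ plunges 23°→S55°E.
The plane normal is n = v₁ × v₂ ∝ (0.565, 0.326, 0.649).
True dip = arccos(n_z / |n|) = arccos(0.7056) = 45.1°.
Dip direction = azimuth of (n_x, n_y) = atan2(0.565, 0.326) = 60°.

true dip 45°, dip direction 060°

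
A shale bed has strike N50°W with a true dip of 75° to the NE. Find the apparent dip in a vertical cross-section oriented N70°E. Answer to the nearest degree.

The section lies 60° from the strike.
tan(apparent dip) = tan 75° · sin 60° = 3.2321
apparent dip = arctan 3.2321 = 72.81°

73°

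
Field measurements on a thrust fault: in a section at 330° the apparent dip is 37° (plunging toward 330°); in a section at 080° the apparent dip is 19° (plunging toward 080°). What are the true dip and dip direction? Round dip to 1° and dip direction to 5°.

The two traces are lines in the plane: v₁ = (sin 330°·cos 37°, cos 330°·cos 37°, −sin 37°), v₂ = (sin 80°·cos 19°, cos 80°·cos 19°, −sin 19°).
n = v₁ × v₂ = (0.126, 0.690, 0.710) (taken with n_z > 0).
tan δ = √(n_x²+n_y²)/n_z = 0.702/0.710, so δ = 44.7°.
The horizontal component of n points toward azimuth atan2(n_x, n_y) = 10°, the dip direction.

true dip 45°, dip direction 010°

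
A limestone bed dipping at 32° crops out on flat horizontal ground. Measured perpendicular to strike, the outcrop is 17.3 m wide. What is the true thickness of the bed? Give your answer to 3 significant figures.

True thickness t = w · sin(dip) = 17.3 × sin 32°
t = 17.3 × 0.5299 = 9.168 m

9.17 m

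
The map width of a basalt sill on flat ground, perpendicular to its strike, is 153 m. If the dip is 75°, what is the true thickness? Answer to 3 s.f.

True thickness t = w · sin(dip) = 153 × sin 75°
t = 153 × 0.9659 = 147.787 m

148 m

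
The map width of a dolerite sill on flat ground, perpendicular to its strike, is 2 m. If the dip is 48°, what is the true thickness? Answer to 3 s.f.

True thickness t = w · sin(dip) = 2 × sin 48°
t = 2 × 0.7431 = 1.486 m

1.49 m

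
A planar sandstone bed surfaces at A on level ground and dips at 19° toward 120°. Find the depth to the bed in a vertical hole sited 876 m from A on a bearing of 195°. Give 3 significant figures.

The hole lies 75° from the dip direction, so the down-dip offset is 876 × cos 75° = 226.73 m.
Depth = down-dip offset × tan(dip) = 226.73 × tan 19° = 226.73 × 0.3443
Depth = 78.07 m

78.1 m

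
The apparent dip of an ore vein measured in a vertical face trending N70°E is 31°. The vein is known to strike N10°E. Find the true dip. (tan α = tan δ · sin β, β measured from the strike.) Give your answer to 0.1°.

34.8°

β = acute angle between strike N10°E and section N70°E = 60°.
tan(true dip) = tan 31° / sin 60° = 0.6938
true dip = arctan 0.6938 = 34.75°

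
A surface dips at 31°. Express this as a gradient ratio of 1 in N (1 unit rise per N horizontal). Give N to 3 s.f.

1 in 1.66

1 : N means tan θ = 1/N, so N = 1/tan 31° = 1/0.6009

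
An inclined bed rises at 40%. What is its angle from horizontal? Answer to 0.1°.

21.8°

tan θ = 40/100 = 0.4000
θ = arctan(0.4000) = 21.80°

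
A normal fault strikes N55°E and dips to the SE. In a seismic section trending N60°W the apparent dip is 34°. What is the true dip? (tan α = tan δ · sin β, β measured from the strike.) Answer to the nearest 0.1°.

36.7°

The section is 65° from the strike.
tan δ = tan α / sin β = tan 34° / sin 65° = 0.6745 / 0.9063 = 0.7442
δ = arctan(0.7442) = 36.66°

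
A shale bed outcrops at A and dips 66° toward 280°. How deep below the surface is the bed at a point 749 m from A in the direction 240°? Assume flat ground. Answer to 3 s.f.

1290 m

The hole lies 40° from the dip direction, so the down-dip offset is 749 × cos 40° = 573.77 m.
Depth = down-dip offset × tan(dip) = 573.77 × tan 66° = 573.77 × 2.2460
Depth = 1288.70 m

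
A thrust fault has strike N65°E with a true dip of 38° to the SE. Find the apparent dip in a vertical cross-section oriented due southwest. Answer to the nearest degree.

The section lies 20° from the strike.
tan α = tan 38° × sin 20° = 0.7813 × 0.3420 = 0.2672
apparent dip = arctan 0.2672 = 14.96°

15°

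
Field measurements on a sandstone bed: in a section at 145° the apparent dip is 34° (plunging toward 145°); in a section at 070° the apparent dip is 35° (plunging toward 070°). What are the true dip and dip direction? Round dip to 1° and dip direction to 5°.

Each apparent-dip line lies in the plane. As unit vectors (x east, y north, z up), v₁ plunges 34°→145° and v₂ plunges 35°→070°.
The plane normal is n = v₁ × v₂ ∝ (0.546, -0.158, 0.656).
True dip = arccos(n_z / |n|) = arccos(0.7557) = 40.9°.
The horizontal component of n points toward azimuth atan2(n_x, n_y) = 106°, the dip direction.

true dip 41°, dip direction 105°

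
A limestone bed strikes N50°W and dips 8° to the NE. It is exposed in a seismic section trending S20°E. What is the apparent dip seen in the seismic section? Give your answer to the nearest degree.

4°

The section lies 30° from the strike.
tan α = tan 8° × sin 30° = 0.1405 × 0.5000 = 0.0703
apparent dip = arctan 0.0703 = 4.02°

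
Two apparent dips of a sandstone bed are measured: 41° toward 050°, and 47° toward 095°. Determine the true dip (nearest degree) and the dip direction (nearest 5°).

Each apparent-dip line lies in the plane. As unit vectors (x east, y north, z up), v₁ plunges 41°→050° and v₂ plunges 47°→095°.
Cross product v₁ × v₂ gives the pole to the plane: n ∝ (0.394, 0.023, 0.364).
True dip = arccos(n_z / |n|) = arccos(0.6781) = 47.3°.
Dip direction = azimuth of (n_x, n_y) = atan2(0.394, 0.023) = 87°.

true dip 47°, dip direction 085°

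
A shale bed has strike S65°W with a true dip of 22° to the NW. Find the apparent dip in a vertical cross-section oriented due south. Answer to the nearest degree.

20°

Angle between strike (S65°W) and section (due south): β = 65°.
tan α = tan 22° × sin 65° = 0.4040 × 0.9063 = 0.3662
apparent dip = arctan 0.3662 = 20.11°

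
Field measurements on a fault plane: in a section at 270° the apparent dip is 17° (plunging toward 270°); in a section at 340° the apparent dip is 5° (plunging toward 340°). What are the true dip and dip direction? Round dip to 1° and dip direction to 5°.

true dip 17°, dip direction 265°

Represent each trace as a vector plunging at its apparent dip toward its trend (east-north-up frame): v₁ = (-0.956, -0.000, -0.292), v₂ = (-0.341, 0.936, -0.087).
The plane normal is n = v₁ × v₂ ∝ (-0.274, -0.016, 0.895).
tan δ = √(n_x²+n_y²)/n_z = 0.274/0.895, so δ = 17.0°.
The horizontal component of n points toward azimuth atan2(n_x, n_y) = 267°, the dip direction.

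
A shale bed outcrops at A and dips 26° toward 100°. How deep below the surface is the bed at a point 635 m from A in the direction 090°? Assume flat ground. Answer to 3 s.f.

The hole lies 10° from the dip direction, so the down-dip offset is 635 × cos 10° = 625.35 m.
Depth = down-dip offset × tan(dip) = 625.35 × tan 26° = 625.35 × 0.4877
Depth = 305.00 m

305 m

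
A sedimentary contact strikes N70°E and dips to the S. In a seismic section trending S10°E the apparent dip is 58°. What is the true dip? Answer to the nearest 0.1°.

β = acute angle between strike N70°E and section S10°E = 80°.
tan(true dip) = tan 58° / sin 80° = 1.6250
δ = arctan(1.6250) = 58.39°

58.4°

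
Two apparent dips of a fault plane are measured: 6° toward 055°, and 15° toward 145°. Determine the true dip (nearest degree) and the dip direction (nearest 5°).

Represent each trace as a vector plunging at its apparent dip toward its trend (east-north-up frame): v₁ = (0.815, 0.570, -0.105), v₂ = (0.554, -0.791, -0.259).
The plane normal is n = v₁ × v₂ ∝ (0.230, -0.153, 0.961).
tan δ = √(n_x²+n_y²)/n_z = 0.276/0.961, so δ = 16.1°.
Dip direction = atan2(0.230, -0.153) = 124° (azimuth of n's horizontal projection).

true dip 16°, dip direction 125°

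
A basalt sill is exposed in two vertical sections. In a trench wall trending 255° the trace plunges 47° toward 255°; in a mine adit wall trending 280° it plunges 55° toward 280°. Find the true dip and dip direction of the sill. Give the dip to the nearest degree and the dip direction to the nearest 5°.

Each apparent-dip line lies in the plane. As unit vectors (x east, y north, z up), v₁ plunges 47°→255° and v₂ plunges 55°→280°.
Cross product v₁ × v₂ gives the pole to the plane: n ∝ (-0.217, 0.127, 0.165).
Dip δ = arctan(|n_h|/n_z) = arctan(0.252/0.165) = 56.7°.
Dip direction = azimuth of (n_x, n_y) = atan2(-0.217, 0.127) = 300°.

true dip 57°, dip direction 300°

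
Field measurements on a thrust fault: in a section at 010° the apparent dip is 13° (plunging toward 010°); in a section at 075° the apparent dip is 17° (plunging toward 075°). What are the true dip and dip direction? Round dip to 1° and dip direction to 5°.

true dip 18°, dip direction 055°

Each apparent-dip line lies in the plane. As unit vectors (x east, y north, z up), v₁ plunges 13°→010° and v₂ plunges 17°→075°.
Cross product v₁ × v₂ gives the pole to the plane: n ∝ (0.225, 0.158, 0.844).
Dip δ = arctan(|n_h|/n_z) = arctan(0.275/0.844) = 18.0°.
The horizontal component of n points toward azimuth atan2(n_x, n_y) = 55°, the dip direction.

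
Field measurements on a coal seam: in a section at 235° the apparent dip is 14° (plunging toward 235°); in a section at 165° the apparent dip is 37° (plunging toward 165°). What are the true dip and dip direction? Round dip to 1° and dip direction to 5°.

true dip 37°, dip direction 165°

Represent each trace as a vector plunging at its apparent dip toward its trend (east-north-up frame): v₁ = (-0.795, -0.557, -0.242), v₂ = (0.207, -0.771, -0.602).
Cross product v₁ × v₂ gives the pole to the plane: n ∝ (0.148, -0.528, 0.728).
True dip = arccos(n_z / |n|) = arccos(0.7986) = 37.0°.
The horizontal component of n points toward azimuth atan2(n_x, n_y) = 164°, the dip direction.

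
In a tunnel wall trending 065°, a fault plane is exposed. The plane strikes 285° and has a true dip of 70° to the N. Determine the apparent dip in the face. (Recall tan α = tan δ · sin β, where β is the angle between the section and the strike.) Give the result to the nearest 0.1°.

60.5°

Angle between strike (285°) and section (065°): β = 40°.
tan α = tan 70° × sin 40° = 2.7475 × 0.6428 = 1.7660
α = arctan(1.7660) = 60.48°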